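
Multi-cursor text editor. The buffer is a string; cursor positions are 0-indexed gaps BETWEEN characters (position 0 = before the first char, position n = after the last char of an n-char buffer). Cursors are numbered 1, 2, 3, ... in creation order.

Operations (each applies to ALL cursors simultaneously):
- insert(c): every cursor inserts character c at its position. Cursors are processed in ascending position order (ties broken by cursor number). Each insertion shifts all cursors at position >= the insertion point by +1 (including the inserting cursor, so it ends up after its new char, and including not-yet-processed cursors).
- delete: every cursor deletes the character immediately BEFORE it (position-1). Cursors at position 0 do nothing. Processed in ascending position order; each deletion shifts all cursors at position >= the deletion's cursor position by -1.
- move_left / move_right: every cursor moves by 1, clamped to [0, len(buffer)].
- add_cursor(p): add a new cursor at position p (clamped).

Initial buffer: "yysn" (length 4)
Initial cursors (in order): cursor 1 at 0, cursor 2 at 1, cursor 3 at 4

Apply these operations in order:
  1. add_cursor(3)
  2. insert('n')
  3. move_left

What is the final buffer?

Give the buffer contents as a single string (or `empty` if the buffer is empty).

After op 1 (add_cursor(3)): buffer="yysn" (len 4), cursors c1@0 c2@1 c4@3 c3@4, authorship ....
After op 2 (insert('n')): buffer="nynysnnn" (len 8), cursors c1@1 c2@3 c4@6 c3@8, authorship 1.2..4.3
After op 3 (move_left): buffer="nynysnnn" (len 8), cursors c1@0 c2@2 c4@5 c3@7, authorship 1.2..4.3

Answer: nynysnnn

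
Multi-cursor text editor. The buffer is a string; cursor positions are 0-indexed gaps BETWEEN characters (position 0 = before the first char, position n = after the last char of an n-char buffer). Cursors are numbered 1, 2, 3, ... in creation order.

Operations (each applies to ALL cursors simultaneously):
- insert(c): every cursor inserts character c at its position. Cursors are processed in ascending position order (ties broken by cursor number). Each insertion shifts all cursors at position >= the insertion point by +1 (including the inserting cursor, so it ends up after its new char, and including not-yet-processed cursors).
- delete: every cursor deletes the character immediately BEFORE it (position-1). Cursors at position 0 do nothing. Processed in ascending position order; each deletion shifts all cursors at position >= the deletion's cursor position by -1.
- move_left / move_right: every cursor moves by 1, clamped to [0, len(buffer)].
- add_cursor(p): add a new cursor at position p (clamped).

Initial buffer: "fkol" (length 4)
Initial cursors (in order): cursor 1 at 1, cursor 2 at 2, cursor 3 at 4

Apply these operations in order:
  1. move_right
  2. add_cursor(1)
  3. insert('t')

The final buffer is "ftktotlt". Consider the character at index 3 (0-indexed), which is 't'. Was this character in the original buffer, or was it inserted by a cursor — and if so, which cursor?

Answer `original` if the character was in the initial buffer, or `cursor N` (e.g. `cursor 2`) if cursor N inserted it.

Answer: cursor 1

Derivation:
After op 1 (move_right): buffer="fkol" (len 4), cursors c1@2 c2@3 c3@4, authorship ....
After op 2 (add_cursor(1)): buffer="fkol" (len 4), cursors c4@1 c1@2 c2@3 c3@4, authorship ....
After op 3 (insert('t')): buffer="ftktotlt" (len 8), cursors c4@2 c1@4 c2@6 c3@8, authorship .4.1.2.3
Authorship (.=original, N=cursor N): . 4 . 1 . 2 . 3
Index 3: author = 1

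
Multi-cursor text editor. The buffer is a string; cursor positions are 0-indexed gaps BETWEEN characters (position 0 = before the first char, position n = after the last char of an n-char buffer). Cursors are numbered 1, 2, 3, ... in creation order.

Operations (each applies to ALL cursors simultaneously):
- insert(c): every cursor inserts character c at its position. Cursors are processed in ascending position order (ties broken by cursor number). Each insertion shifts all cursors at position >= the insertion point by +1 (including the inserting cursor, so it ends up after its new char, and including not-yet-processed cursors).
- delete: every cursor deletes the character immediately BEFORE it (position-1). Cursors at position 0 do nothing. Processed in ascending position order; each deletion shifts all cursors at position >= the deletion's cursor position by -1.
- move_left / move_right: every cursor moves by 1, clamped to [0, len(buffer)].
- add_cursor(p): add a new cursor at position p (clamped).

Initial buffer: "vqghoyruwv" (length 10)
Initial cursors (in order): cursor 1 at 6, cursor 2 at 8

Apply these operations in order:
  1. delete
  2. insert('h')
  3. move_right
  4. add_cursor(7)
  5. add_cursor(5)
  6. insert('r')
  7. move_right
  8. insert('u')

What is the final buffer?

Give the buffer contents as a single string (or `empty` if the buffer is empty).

After op 1 (delete): buffer="vqghorwv" (len 8), cursors c1@5 c2@6, authorship ........
After op 2 (insert('h')): buffer="vqghohrhwv" (len 10), cursors c1@6 c2@8, authorship .....1.2..
After op 3 (move_right): buffer="vqghohrhwv" (len 10), cursors c1@7 c2@9, authorship .....1.2..
After op 4 (add_cursor(7)): buffer="vqghohrhwv" (len 10), cursors c1@7 c3@7 c2@9, authorship .....1.2..
After op 5 (add_cursor(5)): buffer="vqghohrhwv" (len 10), cursors c4@5 c1@7 c3@7 c2@9, authorship .....1.2..
After op 6 (insert('r')): buffer="vqghorhrrrhwrv" (len 14), cursors c4@6 c1@10 c3@10 c2@13, authorship .....41.132.2.
After op 7 (move_right): buffer="vqghorhrrrhwrv" (len 14), cursors c4@7 c1@11 c3@11 c2@14, authorship .....41.132.2.
After op 8 (insert('u')): buffer="vqghorhurrrhuuwrvu" (len 18), cursors c4@8 c1@14 c3@14 c2@18, authorship .....414.13213.2.2

Answer: vqghorhurrrhuuwrvu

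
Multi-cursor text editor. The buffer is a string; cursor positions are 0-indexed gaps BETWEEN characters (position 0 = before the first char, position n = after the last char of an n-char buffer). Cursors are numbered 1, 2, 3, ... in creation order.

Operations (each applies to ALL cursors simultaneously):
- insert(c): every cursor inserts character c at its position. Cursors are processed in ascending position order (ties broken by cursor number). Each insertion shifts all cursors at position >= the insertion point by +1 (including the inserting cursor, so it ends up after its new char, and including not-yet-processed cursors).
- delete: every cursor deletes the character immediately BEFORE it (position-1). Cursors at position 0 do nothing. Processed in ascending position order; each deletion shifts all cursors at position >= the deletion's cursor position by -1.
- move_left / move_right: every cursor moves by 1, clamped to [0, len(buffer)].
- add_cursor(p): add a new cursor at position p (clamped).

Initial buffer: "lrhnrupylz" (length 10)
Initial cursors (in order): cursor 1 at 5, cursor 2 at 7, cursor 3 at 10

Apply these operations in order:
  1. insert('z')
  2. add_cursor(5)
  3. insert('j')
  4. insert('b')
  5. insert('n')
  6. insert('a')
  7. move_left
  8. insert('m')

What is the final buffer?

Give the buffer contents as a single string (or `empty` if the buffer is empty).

After op 1 (insert('z')): buffer="lrhnrzupzylzz" (len 13), cursors c1@6 c2@9 c3@13, authorship .....1..2...3
After op 2 (add_cursor(5)): buffer="lrhnrzupzylzz" (len 13), cursors c4@5 c1@6 c2@9 c3@13, authorship .....1..2...3
After op 3 (insert('j')): buffer="lrhnrjzjupzjylzzj" (len 17), cursors c4@6 c1@8 c2@12 c3@17, authorship .....411..22...33
After op 4 (insert('b')): buffer="lrhnrjbzjbupzjbylzzjb" (len 21), cursors c4@7 c1@10 c2@15 c3@21, authorship .....44111..222...333
After op 5 (insert('n')): buffer="lrhnrjbnzjbnupzjbnylzzjbn" (len 25), cursors c4@8 c1@12 c2@18 c3@25, authorship .....4441111..2222...3333
After op 6 (insert('a')): buffer="lrhnrjbnazjbnaupzjbnaylzzjbna" (len 29), cursors c4@9 c1@14 c2@21 c3@29, authorship .....444411111..22222...33333
After op 7 (move_left): buffer="lrhnrjbnazjbnaupzjbnaylzzjbna" (len 29), cursors c4@8 c1@13 c2@20 c3@28, authorship .....444411111..22222...33333
After op 8 (insert('m')): buffer="lrhnrjbnmazjbnmaupzjbnmaylzzjbnma" (len 33), cursors c4@9 c1@15 c2@23 c3@32, authorship .....44444111111..222222...333333

Answer: lrhnrjbnmazjbnmaupzjbnmaylzzjbnma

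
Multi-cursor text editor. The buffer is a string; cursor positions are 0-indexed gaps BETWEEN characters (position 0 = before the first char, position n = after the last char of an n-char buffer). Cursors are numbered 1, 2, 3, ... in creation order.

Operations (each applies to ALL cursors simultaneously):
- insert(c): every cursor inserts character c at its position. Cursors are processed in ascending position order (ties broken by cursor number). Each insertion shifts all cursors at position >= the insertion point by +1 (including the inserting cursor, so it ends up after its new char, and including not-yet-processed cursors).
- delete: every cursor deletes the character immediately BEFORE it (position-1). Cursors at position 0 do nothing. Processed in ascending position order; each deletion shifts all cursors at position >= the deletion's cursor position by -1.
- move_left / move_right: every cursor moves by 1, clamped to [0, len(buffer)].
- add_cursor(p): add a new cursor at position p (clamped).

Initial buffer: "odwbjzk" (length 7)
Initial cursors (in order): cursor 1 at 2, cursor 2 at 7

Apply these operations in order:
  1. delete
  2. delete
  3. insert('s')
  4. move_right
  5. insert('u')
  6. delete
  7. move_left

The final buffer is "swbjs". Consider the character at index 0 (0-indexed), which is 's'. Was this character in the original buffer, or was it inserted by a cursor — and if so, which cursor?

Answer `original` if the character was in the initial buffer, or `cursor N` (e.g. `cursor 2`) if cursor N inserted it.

After op 1 (delete): buffer="owbjz" (len 5), cursors c1@1 c2@5, authorship .....
After op 2 (delete): buffer="wbj" (len 3), cursors c1@0 c2@3, authorship ...
After op 3 (insert('s')): buffer="swbjs" (len 5), cursors c1@1 c2@5, authorship 1...2
After op 4 (move_right): buffer="swbjs" (len 5), cursors c1@2 c2@5, authorship 1...2
After op 5 (insert('u')): buffer="swubjsu" (len 7), cursors c1@3 c2@7, authorship 1.1..22
After op 6 (delete): buffer="swbjs" (len 5), cursors c1@2 c2@5, authorship 1...2
After op 7 (move_left): buffer="swbjs" (len 5), cursors c1@1 c2@4, authorship 1...2
Authorship (.=original, N=cursor N): 1 . . . 2
Index 0: author = 1

Answer: cursor 1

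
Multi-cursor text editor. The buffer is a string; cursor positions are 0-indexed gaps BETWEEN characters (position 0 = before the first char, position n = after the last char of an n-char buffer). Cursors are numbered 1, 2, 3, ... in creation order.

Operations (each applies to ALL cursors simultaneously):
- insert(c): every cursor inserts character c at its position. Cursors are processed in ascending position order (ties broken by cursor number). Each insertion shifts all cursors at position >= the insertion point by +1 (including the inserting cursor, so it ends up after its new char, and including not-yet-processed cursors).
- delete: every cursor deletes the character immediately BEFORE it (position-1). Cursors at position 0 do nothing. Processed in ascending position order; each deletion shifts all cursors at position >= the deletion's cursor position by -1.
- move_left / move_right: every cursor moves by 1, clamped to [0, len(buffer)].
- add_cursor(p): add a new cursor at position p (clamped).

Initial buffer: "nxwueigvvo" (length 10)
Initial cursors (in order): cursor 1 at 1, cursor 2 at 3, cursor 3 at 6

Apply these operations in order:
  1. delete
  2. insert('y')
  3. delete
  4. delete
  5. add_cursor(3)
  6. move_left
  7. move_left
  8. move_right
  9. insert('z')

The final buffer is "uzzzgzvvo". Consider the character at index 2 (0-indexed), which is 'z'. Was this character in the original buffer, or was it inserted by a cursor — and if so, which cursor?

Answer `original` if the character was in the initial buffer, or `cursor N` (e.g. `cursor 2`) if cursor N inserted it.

After op 1 (delete): buffer="xuegvvo" (len 7), cursors c1@0 c2@1 c3@3, authorship .......
After op 2 (insert('y')): buffer="yxyueygvvo" (len 10), cursors c1@1 c2@3 c3@6, authorship 1.2..3....
After op 3 (delete): buffer="xuegvvo" (len 7), cursors c1@0 c2@1 c3@3, authorship .......
After op 4 (delete): buffer="ugvvo" (len 5), cursors c1@0 c2@0 c3@1, authorship .....
After op 5 (add_cursor(3)): buffer="ugvvo" (len 5), cursors c1@0 c2@0 c3@1 c4@3, authorship .....
After op 6 (move_left): buffer="ugvvo" (len 5), cursors c1@0 c2@0 c3@0 c4@2, authorship .....
After op 7 (move_left): buffer="ugvvo" (len 5), cursors c1@0 c2@0 c3@0 c4@1, authorship .....
After op 8 (move_right): buffer="ugvvo" (len 5), cursors c1@1 c2@1 c3@1 c4@2, authorship .....
After op 9 (insert('z')): buffer="uzzzgzvvo" (len 9), cursors c1@4 c2@4 c3@4 c4@6, authorship .123.4...
Authorship (.=original, N=cursor N): . 1 2 3 . 4 . . .
Index 2: author = 2

Answer: cursor 2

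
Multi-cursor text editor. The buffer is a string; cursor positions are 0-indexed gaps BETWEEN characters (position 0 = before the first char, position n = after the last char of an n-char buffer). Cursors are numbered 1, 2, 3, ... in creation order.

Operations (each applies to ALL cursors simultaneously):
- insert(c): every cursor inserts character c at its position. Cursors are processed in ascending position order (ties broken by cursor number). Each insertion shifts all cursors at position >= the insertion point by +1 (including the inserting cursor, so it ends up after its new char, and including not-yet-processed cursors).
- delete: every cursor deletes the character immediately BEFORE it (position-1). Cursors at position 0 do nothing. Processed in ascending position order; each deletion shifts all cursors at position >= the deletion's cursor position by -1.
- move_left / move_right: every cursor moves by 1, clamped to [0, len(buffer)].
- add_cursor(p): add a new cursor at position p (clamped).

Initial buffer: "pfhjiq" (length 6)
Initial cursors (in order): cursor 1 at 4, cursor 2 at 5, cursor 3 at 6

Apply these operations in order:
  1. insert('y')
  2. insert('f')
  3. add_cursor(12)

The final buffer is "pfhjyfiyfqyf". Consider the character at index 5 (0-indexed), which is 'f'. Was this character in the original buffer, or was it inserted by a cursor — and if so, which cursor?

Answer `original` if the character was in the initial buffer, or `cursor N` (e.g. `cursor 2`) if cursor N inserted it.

After op 1 (insert('y')): buffer="pfhjyiyqy" (len 9), cursors c1@5 c2@7 c3@9, authorship ....1.2.3
After op 2 (insert('f')): buffer="pfhjyfiyfqyf" (len 12), cursors c1@6 c2@9 c3@12, authorship ....11.22.33
After op 3 (add_cursor(12)): buffer="pfhjyfiyfqyf" (len 12), cursors c1@6 c2@9 c3@12 c4@12, authorship ....11.22.33
Authorship (.=original, N=cursor N): . . . . 1 1 . 2 2 . 3 3
Index 5: author = 1

Answer: cursor 1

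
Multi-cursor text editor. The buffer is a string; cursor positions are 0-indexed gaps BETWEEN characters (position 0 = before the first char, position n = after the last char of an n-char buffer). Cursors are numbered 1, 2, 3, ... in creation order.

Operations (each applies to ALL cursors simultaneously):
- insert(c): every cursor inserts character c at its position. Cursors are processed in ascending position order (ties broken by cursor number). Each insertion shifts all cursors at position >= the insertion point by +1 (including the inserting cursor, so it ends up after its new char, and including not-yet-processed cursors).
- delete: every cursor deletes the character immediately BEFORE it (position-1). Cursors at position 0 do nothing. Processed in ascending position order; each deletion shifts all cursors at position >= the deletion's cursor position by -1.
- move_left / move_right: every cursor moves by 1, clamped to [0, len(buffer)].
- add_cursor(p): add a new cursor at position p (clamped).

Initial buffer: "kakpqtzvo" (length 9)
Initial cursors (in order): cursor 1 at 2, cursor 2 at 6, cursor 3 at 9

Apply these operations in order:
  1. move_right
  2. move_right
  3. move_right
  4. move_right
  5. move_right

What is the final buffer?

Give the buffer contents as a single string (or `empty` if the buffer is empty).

After op 1 (move_right): buffer="kakpqtzvo" (len 9), cursors c1@3 c2@7 c3@9, authorship .........
After op 2 (move_right): buffer="kakpqtzvo" (len 9), cursors c1@4 c2@8 c3@9, authorship .........
After op 3 (move_right): buffer="kakpqtzvo" (len 9), cursors c1@5 c2@9 c3@9, authorship .........
After op 4 (move_right): buffer="kakpqtzvo" (len 9), cursors c1@6 c2@9 c3@9, authorship .........
After op 5 (move_right): buffer="kakpqtzvo" (len 9), cursors c1@7 c2@9 c3@9, authorship .........

Answer: kakpqtzvo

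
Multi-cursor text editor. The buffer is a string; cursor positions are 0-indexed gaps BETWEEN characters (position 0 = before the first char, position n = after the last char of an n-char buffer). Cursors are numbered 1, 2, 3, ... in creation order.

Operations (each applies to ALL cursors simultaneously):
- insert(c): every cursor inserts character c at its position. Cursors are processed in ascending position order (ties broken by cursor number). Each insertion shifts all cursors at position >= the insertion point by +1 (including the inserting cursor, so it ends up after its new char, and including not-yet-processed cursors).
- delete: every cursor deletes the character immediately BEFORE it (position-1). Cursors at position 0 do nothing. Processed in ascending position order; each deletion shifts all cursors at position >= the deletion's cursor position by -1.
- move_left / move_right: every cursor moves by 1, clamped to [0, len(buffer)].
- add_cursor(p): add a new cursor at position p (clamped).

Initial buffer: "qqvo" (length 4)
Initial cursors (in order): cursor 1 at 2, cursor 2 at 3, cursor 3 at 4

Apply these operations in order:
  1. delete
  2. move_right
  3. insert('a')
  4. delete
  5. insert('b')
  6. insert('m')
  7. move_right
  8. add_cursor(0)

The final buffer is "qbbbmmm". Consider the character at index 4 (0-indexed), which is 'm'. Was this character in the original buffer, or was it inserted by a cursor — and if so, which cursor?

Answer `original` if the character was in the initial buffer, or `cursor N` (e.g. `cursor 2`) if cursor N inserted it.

After op 1 (delete): buffer="q" (len 1), cursors c1@1 c2@1 c3@1, authorship .
After op 2 (move_right): buffer="q" (len 1), cursors c1@1 c2@1 c3@1, authorship .
After op 3 (insert('a')): buffer="qaaa" (len 4), cursors c1@4 c2@4 c3@4, authorship .123
After op 4 (delete): buffer="q" (len 1), cursors c1@1 c2@1 c3@1, authorship .
After op 5 (insert('b')): buffer="qbbb" (len 4), cursors c1@4 c2@4 c3@4, authorship .123
After op 6 (insert('m')): buffer="qbbbmmm" (len 7), cursors c1@7 c2@7 c3@7, authorship .123123
After op 7 (move_right): buffer="qbbbmmm" (len 7), cursors c1@7 c2@7 c3@7, authorship .123123
After op 8 (add_cursor(0)): buffer="qbbbmmm" (len 7), cursors c4@0 c1@7 c2@7 c3@7, authorship .123123
Authorship (.=original, N=cursor N): . 1 2 3 1 2 3
Index 4: author = 1

Answer: cursor 1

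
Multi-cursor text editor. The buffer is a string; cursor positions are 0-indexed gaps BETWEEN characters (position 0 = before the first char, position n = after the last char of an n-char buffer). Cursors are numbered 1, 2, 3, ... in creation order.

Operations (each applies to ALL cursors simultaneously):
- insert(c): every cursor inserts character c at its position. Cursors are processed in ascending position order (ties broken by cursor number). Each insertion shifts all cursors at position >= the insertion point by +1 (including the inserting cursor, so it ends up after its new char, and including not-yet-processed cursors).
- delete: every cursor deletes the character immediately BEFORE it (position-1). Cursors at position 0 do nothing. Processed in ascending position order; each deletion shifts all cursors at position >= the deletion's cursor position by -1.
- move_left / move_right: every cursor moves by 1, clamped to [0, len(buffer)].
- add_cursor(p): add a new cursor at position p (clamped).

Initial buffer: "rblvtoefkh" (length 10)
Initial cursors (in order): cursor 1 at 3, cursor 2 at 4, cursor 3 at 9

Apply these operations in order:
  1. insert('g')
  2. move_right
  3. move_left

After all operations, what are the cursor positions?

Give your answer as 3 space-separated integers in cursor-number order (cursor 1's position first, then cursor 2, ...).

After op 1 (insert('g')): buffer="rblgvgtoefkgh" (len 13), cursors c1@4 c2@6 c3@12, authorship ...1.2.....3.
After op 2 (move_right): buffer="rblgvgtoefkgh" (len 13), cursors c1@5 c2@7 c3@13, authorship ...1.2.....3.
After op 3 (move_left): buffer="rblgvgtoefkgh" (len 13), cursors c1@4 c2@6 c3@12, authorship ...1.2.....3.

Answer: 4 6 12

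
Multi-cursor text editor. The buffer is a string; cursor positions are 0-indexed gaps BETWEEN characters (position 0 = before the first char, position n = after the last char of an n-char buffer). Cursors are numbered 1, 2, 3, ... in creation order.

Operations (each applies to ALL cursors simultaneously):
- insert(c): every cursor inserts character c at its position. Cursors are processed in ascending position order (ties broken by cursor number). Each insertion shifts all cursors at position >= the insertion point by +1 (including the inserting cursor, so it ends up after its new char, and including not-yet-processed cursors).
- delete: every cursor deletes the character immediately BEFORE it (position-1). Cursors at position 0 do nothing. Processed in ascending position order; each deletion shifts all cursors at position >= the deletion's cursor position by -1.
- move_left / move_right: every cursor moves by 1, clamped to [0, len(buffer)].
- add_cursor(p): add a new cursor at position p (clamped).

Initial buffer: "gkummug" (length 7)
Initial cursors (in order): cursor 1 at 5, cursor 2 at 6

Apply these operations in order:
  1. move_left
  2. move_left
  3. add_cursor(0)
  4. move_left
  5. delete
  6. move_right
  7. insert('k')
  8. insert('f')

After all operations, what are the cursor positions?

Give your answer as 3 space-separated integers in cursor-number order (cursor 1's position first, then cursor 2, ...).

After op 1 (move_left): buffer="gkummug" (len 7), cursors c1@4 c2@5, authorship .......
After op 2 (move_left): buffer="gkummug" (len 7), cursors c1@3 c2@4, authorship .......
After op 3 (add_cursor(0)): buffer="gkummug" (len 7), cursors c3@0 c1@3 c2@4, authorship .......
After op 4 (move_left): buffer="gkummug" (len 7), cursors c3@0 c1@2 c2@3, authorship .......
After op 5 (delete): buffer="gmmug" (len 5), cursors c3@0 c1@1 c2@1, authorship .....
After op 6 (move_right): buffer="gmmug" (len 5), cursors c3@1 c1@2 c2@2, authorship .....
After op 7 (insert('k')): buffer="gkmkkmug" (len 8), cursors c3@2 c1@5 c2@5, authorship .3.12...
After op 8 (insert('f')): buffer="gkfmkkffmug" (len 11), cursors c3@3 c1@8 c2@8, authorship .33.1212...

Answer: 8 8 3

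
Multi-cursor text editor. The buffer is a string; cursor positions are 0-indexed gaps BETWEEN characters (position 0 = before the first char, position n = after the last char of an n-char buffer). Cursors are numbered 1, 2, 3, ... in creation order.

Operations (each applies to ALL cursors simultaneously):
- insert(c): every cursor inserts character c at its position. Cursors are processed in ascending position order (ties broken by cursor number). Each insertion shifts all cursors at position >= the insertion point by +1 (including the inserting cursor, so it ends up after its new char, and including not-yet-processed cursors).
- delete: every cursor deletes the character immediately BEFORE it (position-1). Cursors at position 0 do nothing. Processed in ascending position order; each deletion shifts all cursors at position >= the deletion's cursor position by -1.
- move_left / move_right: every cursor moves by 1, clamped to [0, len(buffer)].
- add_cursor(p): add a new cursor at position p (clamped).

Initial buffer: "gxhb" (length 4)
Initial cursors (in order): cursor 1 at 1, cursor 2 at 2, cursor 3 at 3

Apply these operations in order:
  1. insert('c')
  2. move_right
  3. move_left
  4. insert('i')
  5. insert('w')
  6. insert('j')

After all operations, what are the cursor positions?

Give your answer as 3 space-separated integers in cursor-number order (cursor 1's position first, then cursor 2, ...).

After op 1 (insert('c')): buffer="gcxchcb" (len 7), cursors c1@2 c2@4 c3@6, authorship .1.2.3.
After op 2 (move_right): buffer="gcxchcb" (len 7), cursors c1@3 c2@5 c3@7, authorship .1.2.3.
After op 3 (move_left): buffer="gcxchcb" (len 7), cursors c1@2 c2@4 c3@6, authorship .1.2.3.
After op 4 (insert('i')): buffer="gcixcihcib" (len 10), cursors c1@3 c2@6 c3@9, authorship .11.22.33.
After op 5 (insert('w')): buffer="gciwxciwhciwb" (len 13), cursors c1@4 c2@8 c3@12, authorship .111.222.333.
After op 6 (insert('j')): buffer="gciwjxciwjhciwjb" (len 16), cursors c1@5 c2@10 c3@15, authorship .1111.2222.3333.

Answer: 5 10 15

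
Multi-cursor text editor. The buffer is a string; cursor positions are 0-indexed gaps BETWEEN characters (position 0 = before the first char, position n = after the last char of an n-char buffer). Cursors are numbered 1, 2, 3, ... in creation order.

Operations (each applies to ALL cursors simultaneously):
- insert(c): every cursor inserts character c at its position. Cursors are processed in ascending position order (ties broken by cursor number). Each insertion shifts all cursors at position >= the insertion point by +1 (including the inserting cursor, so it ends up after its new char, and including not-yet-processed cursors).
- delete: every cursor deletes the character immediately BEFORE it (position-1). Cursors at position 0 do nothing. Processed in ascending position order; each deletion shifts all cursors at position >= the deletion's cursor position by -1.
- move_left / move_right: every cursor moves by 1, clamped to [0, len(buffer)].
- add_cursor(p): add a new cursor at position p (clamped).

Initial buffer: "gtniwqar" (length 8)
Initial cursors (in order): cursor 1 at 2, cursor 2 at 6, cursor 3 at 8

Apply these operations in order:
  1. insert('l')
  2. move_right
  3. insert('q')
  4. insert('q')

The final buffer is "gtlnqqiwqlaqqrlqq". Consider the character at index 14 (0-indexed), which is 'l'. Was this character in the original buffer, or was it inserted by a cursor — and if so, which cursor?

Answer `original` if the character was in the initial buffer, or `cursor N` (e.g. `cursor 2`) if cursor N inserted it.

After op 1 (insert('l')): buffer="gtlniwqlarl" (len 11), cursors c1@3 c2@8 c3@11, authorship ..1....2..3
After op 2 (move_right): buffer="gtlniwqlarl" (len 11), cursors c1@4 c2@9 c3@11, authorship ..1....2..3
After op 3 (insert('q')): buffer="gtlnqiwqlaqrlq" (len 14), cursors c1@5 c2@11 c3@14, authorship ..1.1...2.2.33
After op 4 (insert('q')): buffer="gtlnqqiwqlaqqrlqq" (len 17), cursors c1@6 c2@13 c3@17, authorship ..1.11...2.22.333
Authorship (.=original, N=cursor N): . . 1 . 1 1 . . . 2 . 2 2 . 3 3 3
Index 14: author = 3

Answer: cursor 3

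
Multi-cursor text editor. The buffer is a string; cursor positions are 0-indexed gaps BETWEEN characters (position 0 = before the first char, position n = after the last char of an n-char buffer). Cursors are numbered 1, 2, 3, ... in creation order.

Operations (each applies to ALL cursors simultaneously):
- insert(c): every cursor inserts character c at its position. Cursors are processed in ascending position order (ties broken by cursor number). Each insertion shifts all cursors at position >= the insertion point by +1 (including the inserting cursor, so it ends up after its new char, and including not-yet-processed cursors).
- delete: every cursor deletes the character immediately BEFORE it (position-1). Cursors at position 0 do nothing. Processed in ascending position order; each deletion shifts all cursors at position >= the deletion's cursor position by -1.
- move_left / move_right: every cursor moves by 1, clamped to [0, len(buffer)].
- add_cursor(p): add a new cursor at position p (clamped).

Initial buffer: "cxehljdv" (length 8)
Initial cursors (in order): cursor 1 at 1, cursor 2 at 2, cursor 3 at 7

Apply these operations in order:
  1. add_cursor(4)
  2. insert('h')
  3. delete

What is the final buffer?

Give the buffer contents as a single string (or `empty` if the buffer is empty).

Answer: cxehljdv

Derivation:
After op 1 (add_cursor(4)): buffer="cxehljdv" (len 8), cursors c1@1 c2@2 c4@4 c3@7, authorship ........
After op 2 (insert('h')): buffer="chxhehhljdhv" (len 12), cursors c1@2 c2@4 c4@7 c3@11, authorship .1.2..4...3.
After op 3 (delete): buffer="cxehljdv" (len 8), cursors c1@1 c2@2 c4@4 c3@7, authorship ........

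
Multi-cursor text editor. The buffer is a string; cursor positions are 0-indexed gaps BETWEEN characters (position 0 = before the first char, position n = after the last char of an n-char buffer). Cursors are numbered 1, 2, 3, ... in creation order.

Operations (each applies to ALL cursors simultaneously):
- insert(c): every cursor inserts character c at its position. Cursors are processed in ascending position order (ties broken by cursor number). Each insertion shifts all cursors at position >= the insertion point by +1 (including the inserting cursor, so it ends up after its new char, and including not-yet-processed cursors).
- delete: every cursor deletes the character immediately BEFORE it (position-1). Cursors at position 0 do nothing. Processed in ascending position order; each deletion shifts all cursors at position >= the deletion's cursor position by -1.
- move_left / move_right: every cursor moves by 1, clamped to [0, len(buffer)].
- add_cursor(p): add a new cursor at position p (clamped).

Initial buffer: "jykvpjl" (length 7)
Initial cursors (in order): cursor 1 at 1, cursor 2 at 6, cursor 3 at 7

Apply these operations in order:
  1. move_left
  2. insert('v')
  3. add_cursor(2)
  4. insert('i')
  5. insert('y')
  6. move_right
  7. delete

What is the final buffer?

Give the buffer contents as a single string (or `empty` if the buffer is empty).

After op 1 (move_left): buffer="jykvpjl" (len 7), cursors c1@0 c2@5 c3@6, authorship .......
After op 2 (insert('v')): buffer="vjykvpvjvl" (len 10), cursors c1@1 c2@7 c3@9, authorship 1.....2.3.
After op 3 (add_cursor(2)): buffer="vjykvpvjvl" (len 10), cursors c1@1 c4@2 c2@7 c3@9, authorship 1.....2.3.
After op 4 (insert('i')): buffer="vijiykvpvijvil" (len 14), cursors c1@2 c4@4 c2@10 c3@13, authorship 11.4....22.33.
After op 5 (insert('y')): buffer="viyjiyykvpviyjviyl" (len 18), cursors c1@3 c4@6 c2@13 c3@17, authorship 111.44....222.333.
After op 6 (move_right): buffer="viyjiyykvpviyjviyl" (len 18), cursors c1@4 c4@7 c2@14 c3@18, authorship 111.44....222.333.
After op 7 (delete): buffer="viyiykvpviyviy" (len 14), cursors c1@3 c4@5 c2@11 c3@14, authorship 11144...222333

Answer: viyiykvpviyviy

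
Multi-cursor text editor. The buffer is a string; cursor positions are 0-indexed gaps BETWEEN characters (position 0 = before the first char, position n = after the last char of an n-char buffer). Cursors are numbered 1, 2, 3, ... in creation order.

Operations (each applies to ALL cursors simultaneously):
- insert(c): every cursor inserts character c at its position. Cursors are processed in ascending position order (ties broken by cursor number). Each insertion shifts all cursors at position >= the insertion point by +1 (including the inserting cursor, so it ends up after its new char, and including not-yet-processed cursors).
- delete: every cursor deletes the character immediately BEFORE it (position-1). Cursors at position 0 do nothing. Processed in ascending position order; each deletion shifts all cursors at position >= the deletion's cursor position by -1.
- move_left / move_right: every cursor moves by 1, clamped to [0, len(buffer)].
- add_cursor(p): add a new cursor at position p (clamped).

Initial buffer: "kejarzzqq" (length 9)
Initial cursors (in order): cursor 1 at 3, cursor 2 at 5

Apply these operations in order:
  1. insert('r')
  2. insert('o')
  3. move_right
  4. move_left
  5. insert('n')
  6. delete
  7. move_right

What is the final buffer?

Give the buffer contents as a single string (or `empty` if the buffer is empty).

Answer: kejroarrozzqq

Derivation:
After op 1 (insert('r')): buffer="kejrarrzzqq" (len 11), cursors c1@4 c2@7, authorship ...1..2....
After op 2 (insert('o')): buffer="kejroarrozzqq" (len 13), cursors c1@5 c2@9, authorship ...11..22....
After op 3 (move_right): buffer="kejroarrozzqq" (len 13), cursors c1@6 c2@10, authorship ...11..22....
After op 4 (move_left): buffer="kejroarrozzqq" (len 13), cursors c1@5 c2@9, authorship ...11..22....
After op 5 (insert('n')): buffer="kejronarronzzqq" (len 15), cursors c1@6 c2@11, authorship ...111..222....
After op 6 (delete): buffer="kejroarrozzqq" (len 13), cursors c1@5 c2@9, authorship ...11..22....
After op 7 (move_right): buffer="kejroarrozzqq" (len 13), cursors c1@6 c2@10, authorship ...11..22....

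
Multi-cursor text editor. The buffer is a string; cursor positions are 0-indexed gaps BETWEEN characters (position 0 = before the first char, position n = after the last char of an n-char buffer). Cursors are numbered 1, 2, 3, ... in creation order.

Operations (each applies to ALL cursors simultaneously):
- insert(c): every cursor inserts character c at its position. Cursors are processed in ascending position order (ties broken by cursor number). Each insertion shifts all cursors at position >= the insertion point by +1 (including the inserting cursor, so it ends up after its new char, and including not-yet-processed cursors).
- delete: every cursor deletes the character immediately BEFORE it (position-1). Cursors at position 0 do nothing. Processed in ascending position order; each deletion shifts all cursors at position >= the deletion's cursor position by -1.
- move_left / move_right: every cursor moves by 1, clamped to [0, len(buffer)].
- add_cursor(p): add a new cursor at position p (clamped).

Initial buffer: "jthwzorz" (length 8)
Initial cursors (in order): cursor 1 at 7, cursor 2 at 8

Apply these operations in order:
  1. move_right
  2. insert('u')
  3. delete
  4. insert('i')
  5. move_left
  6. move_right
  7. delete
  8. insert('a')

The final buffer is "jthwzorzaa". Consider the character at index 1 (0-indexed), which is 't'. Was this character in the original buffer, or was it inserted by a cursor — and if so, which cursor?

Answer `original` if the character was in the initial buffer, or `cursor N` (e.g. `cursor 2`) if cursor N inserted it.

After op 1 (move_right): buffer="jthwzorz" (len 8), cursors c1@8 c2@8, authorship ........
After op 2 (insert('u')): buffer="jthwzorzuu" (len 10), cursors c1@10 c2@10, authorship ........12
After op 3 (delete): buffer="jthwzorz" (len 8), cursors c1@8 c2@8, authorship ........
After op 4 (insert('i')): buffer="jthwzorzii" (len 10), cursors c1@10 c2@10, authorship ........12
After op 5 (move_left): buffer="jthwzorzii" (len 10), cursors c1@9 c2@9, authorship ........12
After op 6 (move_right): buffer="jthwzorzii" (len 10), cursors c1@10 c2@10, authorship ........12
After op 7 (delete): buffer="jthwzorz" (len 8), cursors c1@8 c2@8, authorship ........
After op 8 (insert('a')): buffer="jthwzorzaa" (len 10), cursors c1@10 c2@10, authorship ........12
Authorship (.=original, N=cursor N): . . . . . . . . 1 2
Index 1: author = original

Answer: original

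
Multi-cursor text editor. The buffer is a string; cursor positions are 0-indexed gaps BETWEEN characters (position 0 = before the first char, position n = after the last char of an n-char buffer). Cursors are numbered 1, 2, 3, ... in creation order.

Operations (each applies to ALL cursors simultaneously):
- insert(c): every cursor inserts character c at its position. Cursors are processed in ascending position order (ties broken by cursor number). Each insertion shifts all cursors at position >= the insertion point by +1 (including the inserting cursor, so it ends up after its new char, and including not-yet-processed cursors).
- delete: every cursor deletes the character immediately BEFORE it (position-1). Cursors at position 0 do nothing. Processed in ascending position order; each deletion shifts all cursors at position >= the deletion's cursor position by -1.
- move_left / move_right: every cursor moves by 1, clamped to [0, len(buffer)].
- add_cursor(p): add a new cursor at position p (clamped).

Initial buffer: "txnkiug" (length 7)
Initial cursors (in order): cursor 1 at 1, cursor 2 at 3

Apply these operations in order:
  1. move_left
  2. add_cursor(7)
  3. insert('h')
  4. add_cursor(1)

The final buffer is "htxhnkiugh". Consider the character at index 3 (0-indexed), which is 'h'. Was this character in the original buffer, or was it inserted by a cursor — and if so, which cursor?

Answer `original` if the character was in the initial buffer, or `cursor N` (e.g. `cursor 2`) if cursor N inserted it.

After op 1 (move_left): buffer="txnkiug" (len 7), cursors c1@0 c2@2, authorship .......
After op 2 (add_cursor(7)): buffer="txnkiug" (len 7), cursors c1@0 c2@2 c3@7, authorship .......
After op 3 (insert('h')): buffer="htxhnkiugh" (len 10), cursors c1@1 c2@4 c3@10, authorship 1..2.....3
After op 4 (add_cursor(1)): buffer="htxhnkiugh" (len 10), cursors c1@1 c4@1 c2@4 c3@10, authorship 1..2.....3
Authorship (.=original, N=cursor N): 1 . . 2 . . . . . 3
Index 3: author = 2

Answer: cursor 2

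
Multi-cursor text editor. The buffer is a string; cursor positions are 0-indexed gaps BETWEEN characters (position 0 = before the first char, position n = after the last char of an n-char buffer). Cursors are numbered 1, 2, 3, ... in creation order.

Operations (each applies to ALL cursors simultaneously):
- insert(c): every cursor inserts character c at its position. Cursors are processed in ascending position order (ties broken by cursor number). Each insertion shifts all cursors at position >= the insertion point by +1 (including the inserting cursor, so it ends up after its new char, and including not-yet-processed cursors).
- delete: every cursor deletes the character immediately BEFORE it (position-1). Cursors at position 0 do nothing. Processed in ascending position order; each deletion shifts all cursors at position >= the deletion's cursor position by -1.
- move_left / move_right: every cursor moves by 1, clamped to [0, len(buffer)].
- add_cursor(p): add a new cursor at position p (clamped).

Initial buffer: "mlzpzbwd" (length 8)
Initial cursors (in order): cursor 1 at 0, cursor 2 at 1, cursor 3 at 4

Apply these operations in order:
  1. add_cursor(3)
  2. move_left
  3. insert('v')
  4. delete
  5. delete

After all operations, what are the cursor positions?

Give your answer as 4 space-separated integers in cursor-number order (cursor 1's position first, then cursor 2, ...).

Answer: 0 0 1 1

Derivation:
After op 1 (add_cursor(3)): buffer="mlzpzbwd" (len 8), cursors c1@0 c2@1 c4@3 c3@4, authorship ........
After op 2 (move_left): buffer="mlzpzbwd" (len 8), cursors c1@0 c2@0 c4@2 c3@3, authorship ........
After op 3 (insert('v')): buffer="vvmlvzvpzbwd" (len 12), cursors c1@2 c2@2 c4@5 c3@7, authorship 12..4.3.....
After op 4 (delete): buffer="mlzpzbwd" (len 8), cursors c1@0 c2@0 c4@2 c3@3, authorship ........
After op 5 (delete): buffer="mpzbwd" (len 6), cursors c1@0 c2@0 c3@1 c4@1, authorship ......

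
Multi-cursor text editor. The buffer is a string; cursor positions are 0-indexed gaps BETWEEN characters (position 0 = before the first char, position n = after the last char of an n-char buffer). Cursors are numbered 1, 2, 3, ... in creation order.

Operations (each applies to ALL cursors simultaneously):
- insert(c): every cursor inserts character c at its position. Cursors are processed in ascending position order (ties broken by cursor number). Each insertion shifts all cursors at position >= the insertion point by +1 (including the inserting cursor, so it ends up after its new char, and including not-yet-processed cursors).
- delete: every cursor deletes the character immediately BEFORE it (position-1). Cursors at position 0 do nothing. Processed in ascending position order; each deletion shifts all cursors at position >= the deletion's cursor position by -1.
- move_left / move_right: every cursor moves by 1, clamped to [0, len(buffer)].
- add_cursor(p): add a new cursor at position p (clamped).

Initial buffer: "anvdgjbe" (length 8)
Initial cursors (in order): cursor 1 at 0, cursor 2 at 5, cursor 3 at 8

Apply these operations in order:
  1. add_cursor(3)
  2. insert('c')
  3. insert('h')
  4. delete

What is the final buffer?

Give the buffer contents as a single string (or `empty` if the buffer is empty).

After op 1 (add_cursor(3)): buffer="anvdgjbe" (len 8), cursors c1@0 c4@3 c2@5 c3@8, authorship ........
After op 2 (insert('c')): buffer="canvcdgcjbec" (len 12), cursors c1@1 c4@5 c2@8 c3@12, authorship 1...4..2...3
After op 3 (insert('h')): buffer="chanvchdgchjbech" (len 16), cursors c1@2 c4@7 c2@11 c3@16, authorship 11...44..22...33
After op 4 (delete): buffer="canvcdgcjbec" (len 12), cursors c1@1 c4@5 c2@8 c3@12, authorship 1...4..2...3

Answer: canvcdgcjbec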